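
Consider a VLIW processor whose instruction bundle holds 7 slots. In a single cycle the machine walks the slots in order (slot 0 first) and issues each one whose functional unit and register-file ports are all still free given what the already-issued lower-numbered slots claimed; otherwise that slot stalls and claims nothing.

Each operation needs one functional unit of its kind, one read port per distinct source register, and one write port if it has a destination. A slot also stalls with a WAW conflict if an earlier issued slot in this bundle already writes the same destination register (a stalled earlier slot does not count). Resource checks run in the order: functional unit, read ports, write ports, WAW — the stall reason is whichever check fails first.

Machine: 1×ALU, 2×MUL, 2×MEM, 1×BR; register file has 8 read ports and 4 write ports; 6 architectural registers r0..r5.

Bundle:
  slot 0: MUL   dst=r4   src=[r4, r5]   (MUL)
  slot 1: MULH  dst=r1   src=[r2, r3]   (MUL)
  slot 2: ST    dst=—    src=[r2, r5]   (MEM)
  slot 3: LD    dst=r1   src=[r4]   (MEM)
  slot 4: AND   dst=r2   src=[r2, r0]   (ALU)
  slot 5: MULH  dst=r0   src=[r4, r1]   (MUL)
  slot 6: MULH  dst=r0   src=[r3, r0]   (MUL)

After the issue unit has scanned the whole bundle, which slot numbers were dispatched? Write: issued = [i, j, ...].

issued = [0, 1, 2, 4]

slot 0 (MUL): ISSUE — free A1,Mu1,Ld2,B1 rp6 wp3
slot 1 (MUL): ISSUE — free A1,Mu0,Ld2,B1 rp4 wp2
slot 2 (MEM): ISSUE — free A1,Mu0,Ld1,B1 rp2 wp2
slot 3 (MEM): stall WAW — free A1,Mu0,Ld1,B1 rp2 wp2
slot 4 (ALU): ISSUE — free A0,Mu0,Ld1,B1 rp0 wp1
slot 5 (MUL): stall FU — free A0,Mu0,Ld1,B1 rp0 wp1
slot 6 (MUL): stall FU — free A0,Mu0,Ld1,B1 rp0 wp1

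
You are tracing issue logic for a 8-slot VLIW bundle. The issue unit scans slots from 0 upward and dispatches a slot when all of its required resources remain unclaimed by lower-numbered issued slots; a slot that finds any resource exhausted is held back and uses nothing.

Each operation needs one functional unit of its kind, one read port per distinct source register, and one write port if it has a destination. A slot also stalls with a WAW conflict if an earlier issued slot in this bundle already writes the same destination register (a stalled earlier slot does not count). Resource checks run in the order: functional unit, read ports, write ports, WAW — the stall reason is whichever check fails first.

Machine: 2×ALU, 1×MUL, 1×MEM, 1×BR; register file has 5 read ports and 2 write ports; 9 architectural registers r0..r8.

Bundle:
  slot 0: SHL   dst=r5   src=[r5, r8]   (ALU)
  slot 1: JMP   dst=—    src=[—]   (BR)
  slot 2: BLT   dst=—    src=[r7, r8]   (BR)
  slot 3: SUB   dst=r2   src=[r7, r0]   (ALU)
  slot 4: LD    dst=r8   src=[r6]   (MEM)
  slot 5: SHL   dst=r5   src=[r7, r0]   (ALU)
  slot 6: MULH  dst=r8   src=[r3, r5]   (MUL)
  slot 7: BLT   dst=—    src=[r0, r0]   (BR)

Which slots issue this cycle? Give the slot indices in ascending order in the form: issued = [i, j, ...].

[0] ALU needs rd=2 wr=1: ok; after: ALU=1 MUL=1 MEM=1 BR=1, R=3, W=1
[1] BR needs rd=0 wr=0: ok; after: ALU=1 MUL=1 MEM=1 BR=0, R=3, W=1
[2] BR needs rd=2 wr=0: FU; after: ALU=1 MUL=1 MEM=1 BR=0, R=3, W=1
[3] ALU needs rd=2 wr=1: ok; after: ALU=0 MUL=1 MEM=1 BR=0, R=1, W=0
[4] MEM needs rd=1 wr=1: WR_PORT; after: ALU=0 MUL=1 MEM=1 BR=0, R=1, W=0
[5] ALU needs rd=2 wr=1: FU; after: ALU=0 MUL=1 MEM=1 BR=0, R=1, W=0
[6] MUL needs rd=2 wr=1: RD_PORT; after: ALU=0 MUL=1 MEM=1 BR=0, R=1, W=0
[7] BR needs rd=1 wr=0: FU; after: ALU=0 MUL=1 MEM=1 BR=0, R=1, W=0

issued = [0, 1, 3]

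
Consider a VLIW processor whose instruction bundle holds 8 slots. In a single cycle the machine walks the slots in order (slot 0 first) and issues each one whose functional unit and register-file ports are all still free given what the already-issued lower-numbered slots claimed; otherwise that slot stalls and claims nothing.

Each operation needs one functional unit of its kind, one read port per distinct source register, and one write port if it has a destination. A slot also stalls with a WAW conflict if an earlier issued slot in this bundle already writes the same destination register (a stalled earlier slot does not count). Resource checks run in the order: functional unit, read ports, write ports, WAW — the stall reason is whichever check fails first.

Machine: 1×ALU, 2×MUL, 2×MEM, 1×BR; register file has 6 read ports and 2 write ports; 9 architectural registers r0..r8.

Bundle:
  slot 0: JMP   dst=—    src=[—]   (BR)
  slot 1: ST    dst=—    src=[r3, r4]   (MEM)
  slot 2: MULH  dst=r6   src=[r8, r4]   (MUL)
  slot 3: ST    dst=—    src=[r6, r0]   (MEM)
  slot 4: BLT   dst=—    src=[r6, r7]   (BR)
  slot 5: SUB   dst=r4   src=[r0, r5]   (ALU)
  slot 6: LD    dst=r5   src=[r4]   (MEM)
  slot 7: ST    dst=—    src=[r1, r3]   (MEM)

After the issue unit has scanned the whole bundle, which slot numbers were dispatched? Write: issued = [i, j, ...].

issued = [0, 1, 2, 3]

(0) want 1×BR +0rd +0wr — yes → AL1|MU2|ME2|BR0|rd6|wr2
(1) want 1×MEM +2rd +0wr — yes → AL1|MU2|ME1|BR0|rd4|wr2
(2) want 1×MUL +2rd +1wr — yes → AL1|MU1|ME1|BR0|rd2|wr1
(3) want 1×MEM +2rd +0wr — yes → AL1|MU1|ME0|BR0|rd0|wr1
(4) want 1×BR +2rd +0wr — FU → AL1|MU1|ME0|BR0|rd0|wr1
(5) want 1×ALU +2rd +1wr — RD_PORT → AL1|MU1|ME0|BR0|rd0|wr1
(6) want 1×MEM +1rd +1wr — FU → AL1|MU1|ME0|BR0|rd0|wr1
(7) want 1×MEM +2rd +0wr — FU → AL1|MU1|ME0|BR0|rd0|wr1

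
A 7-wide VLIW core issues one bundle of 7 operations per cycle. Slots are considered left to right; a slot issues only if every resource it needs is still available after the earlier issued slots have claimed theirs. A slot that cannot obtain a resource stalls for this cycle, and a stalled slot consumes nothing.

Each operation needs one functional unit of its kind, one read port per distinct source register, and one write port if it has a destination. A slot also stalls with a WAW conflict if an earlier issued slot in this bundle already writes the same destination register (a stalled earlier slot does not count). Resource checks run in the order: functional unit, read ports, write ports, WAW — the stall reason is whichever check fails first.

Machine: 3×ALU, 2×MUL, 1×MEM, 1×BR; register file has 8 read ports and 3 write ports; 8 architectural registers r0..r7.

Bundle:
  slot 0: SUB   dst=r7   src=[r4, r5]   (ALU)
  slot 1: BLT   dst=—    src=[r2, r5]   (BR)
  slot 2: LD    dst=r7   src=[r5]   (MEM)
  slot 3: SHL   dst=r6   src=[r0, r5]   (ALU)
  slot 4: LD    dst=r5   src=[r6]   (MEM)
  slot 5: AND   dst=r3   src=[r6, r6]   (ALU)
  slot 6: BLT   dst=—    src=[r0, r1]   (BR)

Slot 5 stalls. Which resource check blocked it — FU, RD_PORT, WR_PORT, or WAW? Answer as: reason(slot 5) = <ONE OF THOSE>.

[0] ALU needs rd=2 wr=1: ok; after: ALU=2 MUL=2 MEM=1 BR=1, R=6, W=2
[1] BR needs rd=2 wr=0: ok; after: ALU=2 MUL=2 MEM=1 BR=0, R=4, W=2
[2] MEM needs rd=1 wr=1: WAW; after: ALU=2 MUL=2 MEM=1 BR=0, R=4, W=2
[3] ALU needs rd=2 wr=1: ok; after: ALU=1 MUL=2 MEM=1 BR=0, R=2, W=1
[4] MEM needs rd=1 wr=1: ok; after: ALU=1 MUL=2 MEM=0 BR=0, R=1, W=0
[5] ALU needs rd=1 wr=1: WR_PORT; after: ALU=1 MUL=2 MEM=0 BR=0, R=1, W=0
[6] BR needs rd=2 wr=0: FU; after: ALU=1 MUL=2 MEM=0 BR=0, R=1, W=0

reason(slot 5) = WR_PORT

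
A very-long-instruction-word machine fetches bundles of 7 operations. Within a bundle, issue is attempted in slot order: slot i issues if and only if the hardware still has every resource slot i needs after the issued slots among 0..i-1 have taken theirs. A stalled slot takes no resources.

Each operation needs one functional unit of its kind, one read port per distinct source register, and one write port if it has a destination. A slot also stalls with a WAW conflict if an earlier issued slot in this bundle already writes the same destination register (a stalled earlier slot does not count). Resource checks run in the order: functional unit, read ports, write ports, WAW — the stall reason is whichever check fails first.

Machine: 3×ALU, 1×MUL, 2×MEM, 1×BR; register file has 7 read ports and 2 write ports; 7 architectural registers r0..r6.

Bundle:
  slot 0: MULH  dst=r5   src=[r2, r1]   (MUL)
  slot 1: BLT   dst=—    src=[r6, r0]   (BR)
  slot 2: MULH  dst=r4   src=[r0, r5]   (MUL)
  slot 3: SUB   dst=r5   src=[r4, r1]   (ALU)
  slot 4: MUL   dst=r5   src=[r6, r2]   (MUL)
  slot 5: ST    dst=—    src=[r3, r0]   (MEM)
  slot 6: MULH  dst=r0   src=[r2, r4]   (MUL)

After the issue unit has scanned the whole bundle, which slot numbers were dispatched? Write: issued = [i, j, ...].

issued = [0, 1, 5]

#0 MUL src=r2,r1 dispatched  <A:3 Mu:0 Ld:2 B:1 rd:5 wr:1>
#1 BR src=r6,r0 dispatched  <A:3 Mu:0 Ld:2 B:0 rd:3 wr:1>
#2 MUL src=r0,r5 held:FU  <A:3 Mu:0 Ld:2 B:0 rd:3 wr:1>
#3 ALU src=r4,r1 held:WAW  <A:3 Mu:0 Ld:2 B:0 rd:3 wr:1>
#4 MUL src=r6,r2 held:FU  <A:3 Mu:0 Ld:2 B:0 rd:3 wr:1>
#5 MEM src=r3,r0 dispatched  <A:3 Mu:0 Ld:1 B:0 rd:1 wr:1>
#6 MUL src=r2,r4 held:FU  <A:3 Mu:0 Ld:1 B:0 rd:1 wr:1>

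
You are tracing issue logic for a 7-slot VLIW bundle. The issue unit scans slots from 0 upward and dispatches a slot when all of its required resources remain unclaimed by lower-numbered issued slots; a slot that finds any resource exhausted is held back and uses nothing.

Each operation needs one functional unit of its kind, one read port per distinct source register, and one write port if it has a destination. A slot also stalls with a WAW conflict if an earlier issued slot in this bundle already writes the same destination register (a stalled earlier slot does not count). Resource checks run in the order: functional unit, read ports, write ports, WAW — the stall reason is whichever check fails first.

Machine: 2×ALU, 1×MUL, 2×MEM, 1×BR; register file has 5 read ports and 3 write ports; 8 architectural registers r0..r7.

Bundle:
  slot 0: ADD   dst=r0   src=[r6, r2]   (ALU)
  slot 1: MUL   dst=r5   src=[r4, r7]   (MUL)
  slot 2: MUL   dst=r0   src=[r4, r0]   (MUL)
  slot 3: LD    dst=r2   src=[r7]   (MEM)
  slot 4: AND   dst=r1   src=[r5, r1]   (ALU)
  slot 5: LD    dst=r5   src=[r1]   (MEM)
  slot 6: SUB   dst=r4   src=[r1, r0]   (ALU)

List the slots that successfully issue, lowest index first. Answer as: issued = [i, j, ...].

issued = [0, 1, 3]

[0] ALU needs rd=2 wr=1: ok; after: ALU=1 MUL=1 MEM=2 BR=1, R=3, W=2
[1] MUL needs rd=2 wr=1: ok; after: ALU=1 MUL=0 MEM=2 BR=1, R=1, W=1
[2] MUL needs rd=2 wr=1: FU; after: ALU=1 MUL=0 MEM=2 BR=1, R=1, W=1
[3] MEM needs rd=1 wr=1: ok; after: ALU=1 MUL=0 MEM=1 BR=1, R=0, W=0
[4] ALU needs rd=2 wr=1: RD_PORT; after: ALU=1 MUL=0 MEM=1 BR=1, R=0, W=0
[5] MEM needs rd=1 wr=1: RD_PORT; after: ALU=1 MUL=0 MEM=1 BR=1, R=0, W=0
[6] ALU needs rd=2 wr=1: RD_PORT; after: ALU=1 MUL=0 MEM=1 BR=1, R=0, W=0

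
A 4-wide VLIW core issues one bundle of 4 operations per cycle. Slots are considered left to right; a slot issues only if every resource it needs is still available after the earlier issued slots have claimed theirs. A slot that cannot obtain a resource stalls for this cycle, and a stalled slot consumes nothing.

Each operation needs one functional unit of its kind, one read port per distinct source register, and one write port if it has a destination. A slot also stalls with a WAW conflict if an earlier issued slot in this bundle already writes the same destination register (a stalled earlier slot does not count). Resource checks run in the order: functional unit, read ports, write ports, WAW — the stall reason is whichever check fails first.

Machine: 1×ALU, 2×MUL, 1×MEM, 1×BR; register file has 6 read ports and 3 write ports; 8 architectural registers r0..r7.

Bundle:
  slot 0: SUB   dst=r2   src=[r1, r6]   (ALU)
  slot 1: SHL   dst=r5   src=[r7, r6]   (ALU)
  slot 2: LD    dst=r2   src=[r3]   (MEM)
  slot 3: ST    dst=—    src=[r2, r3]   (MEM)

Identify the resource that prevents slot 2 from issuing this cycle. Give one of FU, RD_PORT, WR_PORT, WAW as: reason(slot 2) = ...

reason(slot 2) = WAW

slot 0 (ALU): ISSUE — free A0,Mu2,Ld1,B1 rp4 wp2
slot 1 (ALU): stall FU — free A0,Mu2,Ld1,B1 rp4 wp2
slot 2 (MEM): stall WAW — free A0,Mu2,Ld1,B1 rp4 wp2
slot 3 (MEM): ISSUE — free A0,Mu2,Ld0,B1 rp2 wp2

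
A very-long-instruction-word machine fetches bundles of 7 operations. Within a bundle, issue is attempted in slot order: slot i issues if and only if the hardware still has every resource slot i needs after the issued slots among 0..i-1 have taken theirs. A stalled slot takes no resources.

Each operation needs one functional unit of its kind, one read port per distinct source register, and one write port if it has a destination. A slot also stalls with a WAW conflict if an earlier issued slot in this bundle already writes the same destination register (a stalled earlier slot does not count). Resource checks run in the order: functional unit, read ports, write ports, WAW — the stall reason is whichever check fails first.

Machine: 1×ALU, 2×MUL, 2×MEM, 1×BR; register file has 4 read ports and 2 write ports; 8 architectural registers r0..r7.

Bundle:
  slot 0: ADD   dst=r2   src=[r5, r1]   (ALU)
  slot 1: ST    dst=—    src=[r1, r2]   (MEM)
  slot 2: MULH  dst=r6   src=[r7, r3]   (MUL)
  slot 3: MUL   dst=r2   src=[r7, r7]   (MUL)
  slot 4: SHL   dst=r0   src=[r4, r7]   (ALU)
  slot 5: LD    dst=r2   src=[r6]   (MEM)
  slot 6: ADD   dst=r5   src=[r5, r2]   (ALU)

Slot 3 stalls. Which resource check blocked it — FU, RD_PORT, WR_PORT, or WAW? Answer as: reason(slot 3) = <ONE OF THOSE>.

reason(slot 3) = RD_PORT

[0] ALU needs rd=2 wr=1: ok; after: ALU=0 MUL=2 MEM=2 BR=1, R=2, W=1
[1] MEM needs rd=2 wr=0: ok; after: ALU=0 MUL=2 MEM=1 BR=1, R=0, W=1
[2] MUL needs rd=2 wr=1: RD_PORT; after: ALU=0 MUL=2 MEM=1 BR=1, R=0, W=1
[3] MUL needs rd=1 wr=1: RD_PORT; after: ALU=0 MUL=2 MEM=1 BR=1, R=0, W=1
[4] ALU needs rd=2 wr=1: FU; after: ALU=0 MUL=2 MEM=1 BR=1, R=0, W=1
[5] MEM needs rd=1 wr=1: RD_PORT; after: ALU=0 MUL=2 MEM=1 BR=1, R=0, W=1
[6] ALU needs rd=2 wr=1: FU; after: ALU=0 MUL=2 MEM=1 BR=1, R=0, W=1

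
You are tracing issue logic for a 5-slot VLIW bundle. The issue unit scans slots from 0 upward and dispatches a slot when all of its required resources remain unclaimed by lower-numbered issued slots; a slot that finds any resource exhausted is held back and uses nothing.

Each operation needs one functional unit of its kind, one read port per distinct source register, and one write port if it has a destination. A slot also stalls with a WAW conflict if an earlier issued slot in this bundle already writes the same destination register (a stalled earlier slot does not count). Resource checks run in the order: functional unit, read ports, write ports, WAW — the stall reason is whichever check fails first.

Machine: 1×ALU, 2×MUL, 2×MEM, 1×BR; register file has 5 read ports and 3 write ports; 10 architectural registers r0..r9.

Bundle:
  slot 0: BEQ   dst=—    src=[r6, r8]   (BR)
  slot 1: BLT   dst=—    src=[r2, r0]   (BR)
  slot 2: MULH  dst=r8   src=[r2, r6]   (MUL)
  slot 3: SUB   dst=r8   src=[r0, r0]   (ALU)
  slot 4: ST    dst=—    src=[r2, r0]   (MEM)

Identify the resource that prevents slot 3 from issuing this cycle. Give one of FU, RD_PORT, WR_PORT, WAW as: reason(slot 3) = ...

#0 BR src=r6,r8 dispatched  <A:1 Mu:2 Ld:2 B:0 rd:3 wr:3>
#1 BR src=r2,r0 held:FU  <A:1 Mu:2 Ld:2 B:0 rd:3 wr:3>
#2 MUL src=r2,r6 dispatched  <A:1 Mu:1 Ld:2 B:0 rd:1 wr:2>
#3 ALU src=r0,r0 held:WAW  <A:1 Mu:1 Ld:2 B:0 rd:1 wr:2>
#4 MEM src=r2,r0 held:RD_PORT  <A:1 Mu:1 Ld:2 B:0 rd:1 wr:2>

reason(slot 3) = WAW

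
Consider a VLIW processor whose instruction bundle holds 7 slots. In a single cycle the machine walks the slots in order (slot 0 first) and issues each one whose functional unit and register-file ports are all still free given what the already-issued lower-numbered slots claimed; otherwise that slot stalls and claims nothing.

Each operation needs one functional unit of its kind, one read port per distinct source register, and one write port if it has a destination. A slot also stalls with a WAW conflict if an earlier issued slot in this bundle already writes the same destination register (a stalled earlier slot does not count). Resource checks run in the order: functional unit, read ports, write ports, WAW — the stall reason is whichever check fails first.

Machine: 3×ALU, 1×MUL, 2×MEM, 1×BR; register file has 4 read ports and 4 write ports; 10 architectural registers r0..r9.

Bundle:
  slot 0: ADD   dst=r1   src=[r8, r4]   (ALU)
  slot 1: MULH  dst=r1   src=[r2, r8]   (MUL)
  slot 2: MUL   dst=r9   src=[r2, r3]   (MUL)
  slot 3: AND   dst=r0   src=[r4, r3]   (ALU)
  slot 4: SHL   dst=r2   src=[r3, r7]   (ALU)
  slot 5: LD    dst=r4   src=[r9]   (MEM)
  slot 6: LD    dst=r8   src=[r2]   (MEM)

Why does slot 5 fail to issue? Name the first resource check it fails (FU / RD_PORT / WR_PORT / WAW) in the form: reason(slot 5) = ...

reason(slot 5) = RD_PORT

#0 ALU src=r8,r4 dispatched  <A:2 Mu:1 Ld:2 B:1 rd:2 wr:3>
#1 MUL src=r2,r8 held:WAW  <A:2 Mu:1 Ld:2 B:1 rd:2 wr:3>
#2 MUL src=r2,r3 dispatched  <A:2 Mu:0 Ld:2 B:1 rd:0 wr:2>
#3 ALU src=r4,r3 held:RD_PORT  <A:2 Mu:0 Ld:2 B:1 rd:0 wr:2>
#4 ALU src=r3,r7 held:RD_PORT  <A:2 Mu:0 Ld:2 B:1 rd:0 wr:2>
#5 MEM src=r9 held:RD_PORT  <A:2 Mu:0 Ld:2 B:1 rd:0 wr:2>
#6 MEM src=r2 held:RD_PORT  <A:2 Mu:0 Ld:2 B:1 rd:0 wr:2>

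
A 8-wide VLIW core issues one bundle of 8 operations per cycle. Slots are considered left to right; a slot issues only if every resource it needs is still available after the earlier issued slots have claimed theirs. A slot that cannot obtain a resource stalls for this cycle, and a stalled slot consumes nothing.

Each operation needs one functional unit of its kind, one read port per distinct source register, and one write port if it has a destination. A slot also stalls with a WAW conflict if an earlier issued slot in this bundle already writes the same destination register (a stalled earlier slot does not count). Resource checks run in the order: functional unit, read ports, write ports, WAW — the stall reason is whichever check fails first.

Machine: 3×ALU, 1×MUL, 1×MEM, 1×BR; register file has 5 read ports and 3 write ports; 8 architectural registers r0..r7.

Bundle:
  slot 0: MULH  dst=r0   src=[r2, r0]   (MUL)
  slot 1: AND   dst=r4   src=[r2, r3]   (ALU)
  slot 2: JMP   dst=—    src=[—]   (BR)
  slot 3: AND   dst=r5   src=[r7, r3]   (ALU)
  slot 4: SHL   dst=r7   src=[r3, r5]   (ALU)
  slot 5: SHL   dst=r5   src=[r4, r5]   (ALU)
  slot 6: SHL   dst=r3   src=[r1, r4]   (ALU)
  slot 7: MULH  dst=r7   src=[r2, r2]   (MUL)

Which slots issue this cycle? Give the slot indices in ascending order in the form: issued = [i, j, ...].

issued = [0, 1, 2]

slot 0 (MUL): ISSUE — free A3,Mu0,Ld1,B1 rp3 wp2
slot 1 (ALU): ISSUE — free A2,Mu0,Ld1,B1 rp1 wp1
slot 2 (BR): ISSUE — free A2,Mu0,Ld1,B0 rp1 wp1
slot 3 (ALU): stall RD_PORT — free A2,Mu0,Ld1,B0 rp1 wp1
slot 4 (ALU): stall RD_PORT — free A2,Mu0,Ld1,B0 rp1 wp1
slot 5 (ALU): stall RD_PORT — free A2,Mu0,Ld1,B0 rp1 wp1
slot 6 (ALU): stall RD_PORT — free A2,Mu0,Ld1,B0 rp1 wp1
slot 7 (MUL): stall FU — free A2,Mu0,Ld1,B0 rp1 wp1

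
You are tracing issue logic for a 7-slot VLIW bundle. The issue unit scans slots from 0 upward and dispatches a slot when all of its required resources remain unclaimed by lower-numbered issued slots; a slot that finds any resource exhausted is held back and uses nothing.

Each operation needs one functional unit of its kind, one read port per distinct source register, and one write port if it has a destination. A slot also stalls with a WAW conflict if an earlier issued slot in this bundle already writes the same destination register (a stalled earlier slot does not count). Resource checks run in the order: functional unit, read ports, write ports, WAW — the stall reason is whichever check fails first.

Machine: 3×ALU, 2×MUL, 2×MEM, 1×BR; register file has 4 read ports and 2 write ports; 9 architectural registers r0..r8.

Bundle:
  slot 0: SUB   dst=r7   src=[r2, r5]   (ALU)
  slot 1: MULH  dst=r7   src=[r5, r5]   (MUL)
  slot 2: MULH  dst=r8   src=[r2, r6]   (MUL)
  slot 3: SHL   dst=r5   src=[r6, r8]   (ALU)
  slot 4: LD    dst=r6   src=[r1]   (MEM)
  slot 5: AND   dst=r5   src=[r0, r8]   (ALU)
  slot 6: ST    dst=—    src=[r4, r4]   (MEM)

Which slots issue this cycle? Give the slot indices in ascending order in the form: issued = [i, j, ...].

slot 0 (ALU): ISSUE — free A2,Mu2,Ld2,B1 rp2 wp1
slot 1 (MUL): stall WAW — free A2,Mu2,Ld2,B1 rp2 wp1
slot 2 (MUL): ISSUE — free A2,Mu1,Ld2,B1 rp0 wp0
slot 3 (ALU): stall RD_PORT — free A2,Mu1,Ld2,B1 rp0 wp0
slot 4 (MEM): stall RD_PORT — free A2,Mu1,Ld2,B1 rp0 wp0
slot 5 (ALU): stall RD_PORT — free A2,Mu1,Ld2,B1 rp0 wp0
slot 6 (MEM): stall RD_PORT — free A2,Mu1,Ld2,B1 rp0 wp0

issued = [0, 2]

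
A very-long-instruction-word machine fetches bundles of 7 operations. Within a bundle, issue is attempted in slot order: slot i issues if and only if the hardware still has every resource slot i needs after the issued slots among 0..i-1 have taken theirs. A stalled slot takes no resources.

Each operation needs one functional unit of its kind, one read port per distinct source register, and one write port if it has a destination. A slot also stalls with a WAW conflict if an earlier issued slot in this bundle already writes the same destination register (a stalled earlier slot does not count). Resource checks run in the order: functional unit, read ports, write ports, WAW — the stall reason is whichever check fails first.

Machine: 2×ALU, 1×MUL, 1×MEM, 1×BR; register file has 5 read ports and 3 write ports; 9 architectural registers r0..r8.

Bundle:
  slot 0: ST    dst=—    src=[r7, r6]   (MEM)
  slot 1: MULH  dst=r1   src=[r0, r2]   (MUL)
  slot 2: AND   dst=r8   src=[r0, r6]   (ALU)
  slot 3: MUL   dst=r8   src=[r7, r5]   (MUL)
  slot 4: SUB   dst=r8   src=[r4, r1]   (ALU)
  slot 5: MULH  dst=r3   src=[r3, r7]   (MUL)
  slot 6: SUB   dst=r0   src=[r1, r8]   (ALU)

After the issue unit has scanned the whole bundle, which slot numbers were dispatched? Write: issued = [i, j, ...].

issued = [0, 1]

slot 0 (MEM): ISSUE — free A2,Mu1,Ld0,B1 rp3 wp3
slot 1 (MUL): ISSUE — free A2,Mu0,Ld0,B1 rp1 wp2
slot 2 (ALU): stall RD_PORT — free A2,Mu0,Ld0,B1 rp1 wp2
slot 3 (MUL): stall FU — free A2,Mu0,Ld0,B1 rp1 wp2
slot 4 (ALU): stall RD_PORT — free A2,Mu0,Ld0,B1 rp1 wp2
slot 5 (MUL): stall FU — free A2,Mu0,Ld0,B1 rp1 wp2
slot 6 (ALU): stall RD_PORT — free A2,Mu0,Ld0,B1 rp1 wp2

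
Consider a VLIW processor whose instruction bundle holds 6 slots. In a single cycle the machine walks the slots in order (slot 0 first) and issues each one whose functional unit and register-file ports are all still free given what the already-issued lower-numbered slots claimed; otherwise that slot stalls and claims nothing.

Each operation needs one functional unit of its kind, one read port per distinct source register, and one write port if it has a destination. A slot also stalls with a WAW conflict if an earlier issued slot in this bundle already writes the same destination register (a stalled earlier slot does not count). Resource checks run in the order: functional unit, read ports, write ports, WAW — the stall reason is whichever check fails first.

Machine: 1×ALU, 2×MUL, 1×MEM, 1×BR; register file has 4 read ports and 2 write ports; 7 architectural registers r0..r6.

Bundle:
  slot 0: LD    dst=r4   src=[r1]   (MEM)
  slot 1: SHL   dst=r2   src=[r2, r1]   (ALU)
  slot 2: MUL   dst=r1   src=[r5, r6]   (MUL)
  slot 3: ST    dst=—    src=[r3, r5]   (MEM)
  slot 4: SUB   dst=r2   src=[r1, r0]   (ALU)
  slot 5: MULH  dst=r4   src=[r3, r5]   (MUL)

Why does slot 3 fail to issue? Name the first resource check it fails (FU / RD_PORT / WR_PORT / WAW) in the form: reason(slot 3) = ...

(0) want 1×MEM +1rd +1wr — yes → AL1|MU2|ME0|BR1|rd3|wr1
(1) want 1×ALU +2rd +1wr — yes → AL0|MU2|ME0|BR1|rd1|wr0
(2) want 1×MUL +2rd +1wr — RD_PORT → AL0|MU2|ME0|BR1|rd1|wr0
(3) want 1×MEM +2rd +0wr — FU → AL0|MU2|ME0|BR1|rd1|wr0
(4) want 1×ALU +2rd +1wr — FU → AL0|MU2|ME0|BR1|rd1|wr0
(5) want 1×MUL +2rd +1wr — RD_PORT → AL0|MU2|ME0|BR1|rd1|wr0

reason(slot 3) = FU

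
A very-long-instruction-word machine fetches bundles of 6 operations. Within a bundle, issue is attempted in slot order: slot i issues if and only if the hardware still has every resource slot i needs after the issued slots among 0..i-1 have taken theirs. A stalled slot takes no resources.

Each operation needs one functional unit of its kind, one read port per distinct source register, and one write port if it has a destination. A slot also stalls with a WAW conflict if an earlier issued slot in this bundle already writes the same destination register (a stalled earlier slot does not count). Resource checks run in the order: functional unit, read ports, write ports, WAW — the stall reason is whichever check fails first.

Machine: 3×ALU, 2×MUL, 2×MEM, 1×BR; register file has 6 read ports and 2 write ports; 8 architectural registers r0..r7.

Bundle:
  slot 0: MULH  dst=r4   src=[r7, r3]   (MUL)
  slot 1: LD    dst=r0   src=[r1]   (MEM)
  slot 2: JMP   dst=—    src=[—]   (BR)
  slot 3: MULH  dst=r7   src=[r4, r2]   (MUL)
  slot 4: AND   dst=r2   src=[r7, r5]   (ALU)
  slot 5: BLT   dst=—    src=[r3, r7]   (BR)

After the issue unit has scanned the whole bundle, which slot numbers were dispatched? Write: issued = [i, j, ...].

#0 MUL src=r7,r3 dispatched  <A:3 Mu:1 Ld:2 B:1 rd:4 wr:1>
#1 MEM src=r1 dispatched  <A:3 Mu:1 Ld:1 B:1 rd:3 wr:0>
#2 BR src=- dispatched  <A:3 Mu:1 Ld:1 B:0 rd:3 wr:0>
#3 MUL src=r4,r2 held:WR_PORT  <A:3 Mu:1 Ld:1 B:0 rd:3 wr:0>
#4 ALU src=r7,r5 held:WR_PORT  <A:3 Mu:1 Ld:1 B:0 rd:3 wr:0>
#5 BR src=r3,r7 held:FU  <A:3 Mu:1 Ld:1 B:0 rd:3 wr:0>

issued = [0, 1, 2]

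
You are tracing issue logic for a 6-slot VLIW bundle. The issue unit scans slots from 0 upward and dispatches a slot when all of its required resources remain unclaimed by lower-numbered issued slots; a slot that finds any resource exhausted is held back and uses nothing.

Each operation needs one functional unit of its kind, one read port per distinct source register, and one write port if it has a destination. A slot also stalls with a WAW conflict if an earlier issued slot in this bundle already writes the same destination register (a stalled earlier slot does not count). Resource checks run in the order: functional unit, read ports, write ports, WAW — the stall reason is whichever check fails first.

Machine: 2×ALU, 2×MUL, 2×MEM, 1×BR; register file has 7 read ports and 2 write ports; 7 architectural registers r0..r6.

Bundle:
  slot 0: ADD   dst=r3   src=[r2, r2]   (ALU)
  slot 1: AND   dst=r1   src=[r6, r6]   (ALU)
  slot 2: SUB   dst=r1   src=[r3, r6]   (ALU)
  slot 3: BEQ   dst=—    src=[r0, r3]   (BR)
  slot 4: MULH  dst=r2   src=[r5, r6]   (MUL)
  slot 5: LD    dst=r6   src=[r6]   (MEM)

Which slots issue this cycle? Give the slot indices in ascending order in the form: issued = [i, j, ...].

issued = [0, 1, 3]

#0 ALU src=r2,r2 dispatched  <A:1 Mu:2 Ld:2 B:1 rd:6 wr:1>
#1 ALU src=r6,r6 dispatched  <A:0 Mu:2 Ld:2 B:1 rd:5 wr:0>
#2 ALU src=r3,r6 held:FU  <A:0 Mu:2 Ld:2 B:1 rd:5 wr:0>
#3 BR src=r0,r3 dispatched  <A:0 Mu:2 Ld:2 B:0 rd:3 wr:0>
#4 MUL src=r5,r6 held:WR_PORT  <A:0 Mu:2 Ld:2 B:0 rd:3 wr:0>
#5 MEM src=r6 held:WR_PORT  <A:0 Mu:2 Ld:2 B:0 rd:3 wr:0>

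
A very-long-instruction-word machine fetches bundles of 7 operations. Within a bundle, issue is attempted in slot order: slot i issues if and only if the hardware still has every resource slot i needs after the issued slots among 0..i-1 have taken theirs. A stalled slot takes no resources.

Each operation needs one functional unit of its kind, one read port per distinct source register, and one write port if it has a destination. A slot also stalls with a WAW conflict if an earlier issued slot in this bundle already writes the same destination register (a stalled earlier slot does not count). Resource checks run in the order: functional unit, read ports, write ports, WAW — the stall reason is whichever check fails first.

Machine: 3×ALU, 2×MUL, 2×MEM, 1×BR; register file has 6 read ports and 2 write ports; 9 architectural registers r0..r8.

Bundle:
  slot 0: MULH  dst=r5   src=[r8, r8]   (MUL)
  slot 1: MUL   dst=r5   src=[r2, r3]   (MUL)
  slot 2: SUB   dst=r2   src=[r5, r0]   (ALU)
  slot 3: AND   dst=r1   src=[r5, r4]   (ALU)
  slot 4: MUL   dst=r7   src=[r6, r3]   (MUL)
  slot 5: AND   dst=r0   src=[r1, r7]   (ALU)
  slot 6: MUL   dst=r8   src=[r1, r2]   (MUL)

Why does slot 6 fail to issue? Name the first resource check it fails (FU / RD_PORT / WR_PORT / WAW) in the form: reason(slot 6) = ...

reason(slot 6) = WR_PORT

#0 MUL src=r8,r8 dispatched  <A:3 Mu:1 Ld:2 B:1 rd:5 wr:1>
#1 MUL src=r2,r3 held:WAW  <A:3 Mu:1 Ld:2 B:1 rd:5 wr:1>
#2 ALU src=r5,r0 dispatched  <A:2 Mu:1 Ld:2 B:1 rd:3 wr:0>
#3 ALU src=r5,r4 held:WR_PORT  <A:2 Mu:1 Ld:2 B:1 rd:3 wr:0>
#4 MUL src=r6,r3 held:WR_PORT  <A:2 Mu:1 Ld:2 B:1 rd:3 wr:0>
#5 ALU src=r1,r7 held:WR_PORT  <A:2 Mu:1 Ld:2 B:1 rd:3 wr:0>
#6 MUL src=r1,r2 held:WR_PORT  <A:2 Mu:1 Ld:2 B:1 rd:3 wr:0>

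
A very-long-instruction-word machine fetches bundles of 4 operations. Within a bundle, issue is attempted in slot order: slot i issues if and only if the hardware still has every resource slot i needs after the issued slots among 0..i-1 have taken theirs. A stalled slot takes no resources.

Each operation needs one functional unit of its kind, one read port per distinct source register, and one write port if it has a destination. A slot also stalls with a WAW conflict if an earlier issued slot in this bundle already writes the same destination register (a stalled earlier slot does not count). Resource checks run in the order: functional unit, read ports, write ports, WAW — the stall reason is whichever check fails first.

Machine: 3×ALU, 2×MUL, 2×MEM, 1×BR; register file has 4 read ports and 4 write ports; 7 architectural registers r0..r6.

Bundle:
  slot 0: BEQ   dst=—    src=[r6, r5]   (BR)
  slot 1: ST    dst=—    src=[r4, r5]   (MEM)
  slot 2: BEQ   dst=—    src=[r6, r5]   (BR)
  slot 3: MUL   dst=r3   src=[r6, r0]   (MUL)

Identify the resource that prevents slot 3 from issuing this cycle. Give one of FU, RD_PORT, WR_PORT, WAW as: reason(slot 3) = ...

reason(slot 3) = RD_PORT

slot 0 (BR): ISSUE — free A3,Mu2,Ld2,B0 rp2 wp4
slot 1 (MEM): ISSUE — free A3,Mu2,Ld1,B0 rp0 wp4
slot 2 (BR): stall FU — free A3,Mu2,Ld1,B0 rp0 wp4
slot 3 (MUL): stall RD_PORT — free A3,Mu2,Ld1,B0 rp0 wp4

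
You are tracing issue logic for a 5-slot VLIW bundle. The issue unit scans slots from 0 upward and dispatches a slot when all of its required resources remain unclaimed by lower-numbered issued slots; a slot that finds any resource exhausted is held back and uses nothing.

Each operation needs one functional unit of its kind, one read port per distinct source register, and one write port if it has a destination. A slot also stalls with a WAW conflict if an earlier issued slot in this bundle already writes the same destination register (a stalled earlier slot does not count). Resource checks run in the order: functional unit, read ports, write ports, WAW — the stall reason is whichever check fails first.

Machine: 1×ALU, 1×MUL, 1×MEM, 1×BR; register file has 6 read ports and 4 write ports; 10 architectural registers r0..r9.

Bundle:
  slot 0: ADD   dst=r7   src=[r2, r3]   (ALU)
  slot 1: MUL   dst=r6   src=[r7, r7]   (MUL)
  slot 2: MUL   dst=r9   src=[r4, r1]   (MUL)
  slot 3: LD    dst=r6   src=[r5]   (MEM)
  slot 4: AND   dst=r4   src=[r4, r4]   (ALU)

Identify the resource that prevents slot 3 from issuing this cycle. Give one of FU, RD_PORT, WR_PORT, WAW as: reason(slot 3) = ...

reason(slot 3) = WAW

slot 0 (ALU): ISSUE — free A0,Mu1,Ld1,B1 rp4 wp3
slot 1 (MUL): ISSUE — free A0,Mu0,Ld1,B1 rp3 wp2
slot 2 (MUL): stall FU — free A0,Mu0,Ld1,B1 rp3 wp2
slot 3 (MEM): stall WAW — free A0,Mu0,Ld1,B1 rp3 wp2
slot 4 (ALU): stall FU — free A0,Mu0,Ld1,B1 rp3 wp2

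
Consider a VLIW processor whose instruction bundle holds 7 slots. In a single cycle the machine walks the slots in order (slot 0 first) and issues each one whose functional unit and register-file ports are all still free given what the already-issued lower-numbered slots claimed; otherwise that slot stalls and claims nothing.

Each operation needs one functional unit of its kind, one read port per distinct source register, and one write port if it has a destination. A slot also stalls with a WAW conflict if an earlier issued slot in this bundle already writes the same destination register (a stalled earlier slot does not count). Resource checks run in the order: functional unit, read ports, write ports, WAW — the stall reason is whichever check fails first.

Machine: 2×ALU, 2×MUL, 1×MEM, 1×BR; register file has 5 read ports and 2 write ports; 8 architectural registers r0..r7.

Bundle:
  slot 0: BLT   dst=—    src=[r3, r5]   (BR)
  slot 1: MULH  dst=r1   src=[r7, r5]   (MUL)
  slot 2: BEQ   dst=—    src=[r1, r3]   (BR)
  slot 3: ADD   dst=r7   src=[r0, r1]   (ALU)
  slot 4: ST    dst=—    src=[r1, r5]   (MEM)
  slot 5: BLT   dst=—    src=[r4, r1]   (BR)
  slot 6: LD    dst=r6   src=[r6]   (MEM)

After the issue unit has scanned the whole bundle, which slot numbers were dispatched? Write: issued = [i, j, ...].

(0) want 1×BR +2rd +0wr — yes → AL2|MU2|ME1|BR0|rd3|wr2
(1) want 1×MUL +2rd +1wr — yes → AL2|MU1|ME1|BR0|rd1|wr1
(2) want 1×BR +2rd +0wr — FU → AL2|MU1|ME1|BR0|rd1|wr1
(3) want 1×ALU +2rd +1wr — RD_PORT → AL2|MU1|ME1|BR0|rd1|wr1
(4) want 1×MEM +2rd +0wr — RD_PORT → AL2|MU1|ME1|BR0|rd1|wr1
(5) want 1×BR +2rd +0wr — FU → AL2|MU1|ME1|BR0|rd1|wr1
(6) want 1×MEM +1rd +1wr — yes → AL2|MU1|ME0|BR0|rd0|wr0

issued = [0, 1, 6]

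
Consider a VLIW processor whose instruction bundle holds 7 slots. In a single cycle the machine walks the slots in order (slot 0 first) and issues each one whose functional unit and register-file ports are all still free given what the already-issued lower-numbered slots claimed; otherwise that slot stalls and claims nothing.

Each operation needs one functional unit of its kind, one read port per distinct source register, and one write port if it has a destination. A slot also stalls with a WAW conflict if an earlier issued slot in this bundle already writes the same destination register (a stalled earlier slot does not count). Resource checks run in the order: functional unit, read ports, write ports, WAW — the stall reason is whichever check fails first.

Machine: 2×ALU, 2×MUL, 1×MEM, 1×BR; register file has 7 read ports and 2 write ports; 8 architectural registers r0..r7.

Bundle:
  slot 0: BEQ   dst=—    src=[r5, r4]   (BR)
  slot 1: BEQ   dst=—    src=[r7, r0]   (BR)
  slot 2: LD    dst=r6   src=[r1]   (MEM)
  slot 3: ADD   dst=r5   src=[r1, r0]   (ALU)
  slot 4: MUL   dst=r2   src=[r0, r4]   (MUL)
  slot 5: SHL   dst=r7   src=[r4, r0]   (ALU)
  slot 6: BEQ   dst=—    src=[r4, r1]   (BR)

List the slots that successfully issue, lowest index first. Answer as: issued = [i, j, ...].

(0) want 1×BR +2rd +0wr — yes → AL2|MU2|ME1|BR0|rd5|wr2
(1) want 1×BR +2rd +0wr — FU → AL2|MU2|ME1|BR0|rd5|wr2
(2) want 1×MEM +1rd +1wr — yes → AL2|MU2|ME0|BR0|rd4|wr1
(3) want 1×ALU +2rd +1wr — yes → AL1|MU2|ME0|BR0|rd2|wr0
(4) want 1×MUL +2rd +1wr — WR_PORT → AL1|MU2|ME0|BR0|rd2|wr0
(5) want 1×ALU +2rd +1wr — WR_PORT → AL1|MU2|ME0|BR0|rd2|wr0
(6) want 1×BR +2rd +0wr — FU → AL1|MU2|ME0|BR0|rd2|wr0

issued = [0, 2, 3]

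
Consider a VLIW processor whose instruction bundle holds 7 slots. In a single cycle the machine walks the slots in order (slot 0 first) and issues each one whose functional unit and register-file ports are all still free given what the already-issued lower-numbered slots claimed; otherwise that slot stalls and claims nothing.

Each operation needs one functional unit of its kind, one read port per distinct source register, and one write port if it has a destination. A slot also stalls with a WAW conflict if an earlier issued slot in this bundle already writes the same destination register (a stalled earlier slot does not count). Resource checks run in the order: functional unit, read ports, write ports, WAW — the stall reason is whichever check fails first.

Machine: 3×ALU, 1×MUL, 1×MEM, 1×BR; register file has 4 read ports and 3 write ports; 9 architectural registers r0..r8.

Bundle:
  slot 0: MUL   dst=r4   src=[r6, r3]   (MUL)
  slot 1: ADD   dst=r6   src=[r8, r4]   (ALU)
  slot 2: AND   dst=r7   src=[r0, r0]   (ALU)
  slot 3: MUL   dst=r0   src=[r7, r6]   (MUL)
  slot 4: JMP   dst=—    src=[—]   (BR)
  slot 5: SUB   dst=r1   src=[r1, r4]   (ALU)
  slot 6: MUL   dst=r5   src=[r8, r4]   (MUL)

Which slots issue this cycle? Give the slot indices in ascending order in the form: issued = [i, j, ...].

issued = [0, 1, 4]

#0 MUL src=r6,r3 dispatched  <A:3 Mu:0 Ld:1 B:1 rd:2 wr:2>
#1 ALU src=r8,r4 dispatched  <A:2 Mu:0 Ld:1 B:1 rd:0 wr:1>
#2 ALU src=r0,r0 held:RD_PORT  <A:2 Mu:0 Ld:1 B:1 rd:0 wr:1>
#3 MUL src=r7,r6 held:FU  <A:2 Mu:0 Ld:1 B:1 rd:0 wr:1>
#4 BR src=- dispatched  <A:2 Mu:0 Ld:1 B:0 rd:0 wr:1>
#5 ALU src=r1,r4 held:RD_PORT  <A:2 Mu:0 Ld:1 B:0 rd:0 wr:1>
#6 MUL src=r8,r4 held:FU  <A:2 Mu:0 Ld:1 B:0 rd:0 wr:1>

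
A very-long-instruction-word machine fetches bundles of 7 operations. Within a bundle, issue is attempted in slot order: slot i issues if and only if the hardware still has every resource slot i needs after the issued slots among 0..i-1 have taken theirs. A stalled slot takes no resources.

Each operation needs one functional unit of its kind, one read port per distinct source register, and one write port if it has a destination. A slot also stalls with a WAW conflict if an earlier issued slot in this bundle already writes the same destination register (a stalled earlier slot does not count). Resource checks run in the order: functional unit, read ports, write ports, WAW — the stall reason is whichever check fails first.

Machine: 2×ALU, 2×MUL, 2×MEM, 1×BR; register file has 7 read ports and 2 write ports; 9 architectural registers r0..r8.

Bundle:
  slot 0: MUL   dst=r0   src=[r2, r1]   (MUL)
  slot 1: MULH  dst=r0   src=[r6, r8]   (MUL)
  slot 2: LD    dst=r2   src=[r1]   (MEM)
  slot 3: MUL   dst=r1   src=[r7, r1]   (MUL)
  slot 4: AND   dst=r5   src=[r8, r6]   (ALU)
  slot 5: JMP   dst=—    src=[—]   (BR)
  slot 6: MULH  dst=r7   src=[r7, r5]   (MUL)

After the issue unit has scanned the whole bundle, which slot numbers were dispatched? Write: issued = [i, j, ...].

issued = [0, 2, 5]

slot 0 (MUL): ISSUE — free A2,Mu1,Ld2,B1 rp5 wp1
slot 1 (MUL): stall WAW — free A2,Mu1,Ld2,B1 rp5 wp1
slot 2 (MEM): ISSUE — free A2,Mu1,Ld1,B1 rp4 wp0
slot 3 (MUL): stall WR_PORT — free A2,Mu1,Ld1,B1 rp4 wp0
slot 4 (ALU): stall WR_PORT — free A2,Mu1,Ld1,B1 rp4 wp0
slot 5 (BR): ISSUE — free A2,Mu1,Ld1,B0 rp4 wp0
slot 6 (MUL): stall WR_PORT — free A2,Mu1,Ld1,B0 rp4 wp0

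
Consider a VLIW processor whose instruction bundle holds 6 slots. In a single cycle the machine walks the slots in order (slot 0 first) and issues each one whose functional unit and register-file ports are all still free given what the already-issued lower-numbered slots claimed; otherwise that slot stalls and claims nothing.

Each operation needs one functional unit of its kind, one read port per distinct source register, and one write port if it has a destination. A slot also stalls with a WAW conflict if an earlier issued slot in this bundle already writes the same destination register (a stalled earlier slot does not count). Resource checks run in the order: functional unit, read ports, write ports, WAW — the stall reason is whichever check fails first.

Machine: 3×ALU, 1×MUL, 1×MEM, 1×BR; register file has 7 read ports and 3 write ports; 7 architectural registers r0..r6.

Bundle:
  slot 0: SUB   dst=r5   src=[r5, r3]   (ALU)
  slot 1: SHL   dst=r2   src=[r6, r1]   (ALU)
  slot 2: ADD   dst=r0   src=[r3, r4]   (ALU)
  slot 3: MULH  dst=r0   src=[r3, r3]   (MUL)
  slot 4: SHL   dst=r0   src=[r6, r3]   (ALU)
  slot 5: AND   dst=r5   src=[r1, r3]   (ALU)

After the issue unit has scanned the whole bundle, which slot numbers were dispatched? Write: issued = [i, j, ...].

slot 0 (ALU): ISSUE — free A2,Mu1,Ld1,B1 rp5 wp2
slot 1 (ALU): ISSUE — free A1,Mu1,Ld1,B1 rp3 wp1
slot 2 (ALU): ISSUE — free A0,Mu1,Ld1,B1 rp1 wp0
slot 3 (MUL): stall WR_PORT — free A0,Mu1,Ld1,B1 rp1 wp0
slot 4 (ALU): stall FU — free A0,Mu1,Ld1,B1 rp1 wp0
slot 5 (ALU): stall FU — free A0,Mu1,Ld1,B1 rp1 wp0

issued = [0, 1, 2]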